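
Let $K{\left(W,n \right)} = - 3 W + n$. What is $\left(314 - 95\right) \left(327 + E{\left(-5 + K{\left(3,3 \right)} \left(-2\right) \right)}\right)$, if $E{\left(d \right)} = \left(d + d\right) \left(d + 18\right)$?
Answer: $148263$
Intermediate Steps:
$K{\left(W,n \right)} = n - 3 W$
$E{\left(d \right)} = 2 d \left(18 + d\right)$
$\left(314 - 95\right) \left(327 + E{\left(-5 + K{\left(3,3 \right)} \left(-2\right) \right)}\right) = \left(314 - 95\right) \left(327 + 2 \left(-5 + \left(3 - 9\right) \left(-2\right)\right) \left(18 - \left(5 - \left(3 - 9\right) \left(-2\right)\right)\right)\right) = 219 \left(327 + 2 \left(-5 + \left(3 - 9\right) \left(-2\right)\right) \left(18 - \left(5 - \left(3 - 9\right) \left(-2\right)\right)\right)\right) = 219 \left(327 + 2 \left(-5 - -12\right) \left(18 - -7\right)\right) = 219 \left(327 + 2 \left(-5 + 12\right) \left(18 + \left(-5 + 12\right)\right)\right) = 219 \left(327 + 2 \cdot 7 \left(18 + 7\right)\right) = 219 \left(327 + 2 \cdot 7 \cdot 25\right) = 219 \left(327 + 350\right) = 219 \cdot 677 = 148263$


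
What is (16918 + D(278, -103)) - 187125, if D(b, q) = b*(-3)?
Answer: -171041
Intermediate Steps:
D(b, q) = -3*b
(16918 + D(278, -103)) - 187125 = (16918 - 3*278) - 187125 = (16918 - 834) - 187125 = 16084 - 187125 = -171041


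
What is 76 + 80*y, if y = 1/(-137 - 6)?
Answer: 10788/143 ≈ 75.441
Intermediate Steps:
y = -1/143 (y = 1/(-143) = -1/143 ≈ -0.0069930)
76 + 80*y = 76 + 80*(-1/143) = 76 - 80/143 = 10788/143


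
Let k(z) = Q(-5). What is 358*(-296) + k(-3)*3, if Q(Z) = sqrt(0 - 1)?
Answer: -105968 + 3*I ≈ -1.0597e+5 + 3.0*I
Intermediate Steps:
Q(Z) = I (Q(Z) = sqrt(-1) = I)
k(z) = I
358*(-296) + k(-3)*3 = 358*(-296) + I*3 = -105968 + 3*I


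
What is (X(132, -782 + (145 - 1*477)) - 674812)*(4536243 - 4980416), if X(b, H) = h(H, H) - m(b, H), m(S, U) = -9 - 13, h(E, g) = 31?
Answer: 299709729307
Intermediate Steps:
m(S, U) = -22
X(b, H) = 53 (X(b, H) = 31 - 1*(-22) = 31 + 22 = 53)
(X(132, -782 + (145 - 1*477)) - 674812)*(4536243 - 4980416) = (53 - 674812)*(4536243 - 4980416) = -674759*(-444173) = 299709729307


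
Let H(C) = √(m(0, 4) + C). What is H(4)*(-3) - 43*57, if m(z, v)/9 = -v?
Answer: -2451 - 12*I*√2 ≈ -2451.0 - 16.971*I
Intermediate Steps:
m(z, v) = -9*v (m(z, v) = 9*(-v) = -9*v)
H(C) = √(-36 + C) (H(C) = √(-9*4 + C) = √(-36 + C))
H(4)*(-3) - 43*57 = √(-36 + 4)*(-3) - 43*57 = √(-32)*(-3) - 2451 = (4*I*√2)*(-3) - 2451 = -12*I*√2 - 2451 = -2451 - 12*I*√2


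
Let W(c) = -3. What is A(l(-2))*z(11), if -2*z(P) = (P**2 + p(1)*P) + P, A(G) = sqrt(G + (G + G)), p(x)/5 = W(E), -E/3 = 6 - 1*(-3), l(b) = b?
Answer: 33*I*sqrt(6)/2 ≈ 40.417*I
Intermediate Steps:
E = -27 (E = -3*(6 - 1*(-3)) = -3*(6 + 3) = -3*9 = -27)
p(x) = -15 (p(x) = 5*(-3) = -15)
A(G) = sqrt(3)*sqrt(G) (A(G) = sqrt(G + 2*G) = sqrt(3*G) = sqrt(3)*sqrt(G))
z(P) = 7*P - P**2/2 (z(P) = -((P**2 - 15*P) + P)/2 = -(P**2 - 14*P)/2 = 7*P - P**2/2)
A(l(-2))*z(11) = (sqrt(3)*sqrt(-2))*((1/2)*11*(14 - 1*11)) = (sqrt(3)*(I*sqrt(2)))*((1/2)*11*(14 - 11)) = (I*sqrt(6))*((1/2)*11*3) = (I*sqrt(6))*(33/2) = 33*I*sqrt(6)/2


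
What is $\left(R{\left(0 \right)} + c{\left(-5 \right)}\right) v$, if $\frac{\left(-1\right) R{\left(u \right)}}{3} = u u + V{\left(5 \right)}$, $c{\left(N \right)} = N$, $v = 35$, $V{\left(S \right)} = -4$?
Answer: $245$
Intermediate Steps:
$R{\left(u \right)} = 12 - 3 u^{2}$ ($R{\left(u \right)} = - 3 \left(u u - 4\right) = - 3 \left(u^{2} - 4\right) = - 3 \left(-4 + u^{2}\right) = 12 - 3 u^{2}$)
$\left(R{\left(0 \right)} + c{\left(-5 \right)}\right) v = \left(\left(12 - 3 \cdot 0^{2}\right) - 5\right) 35 = \left(\left(12 - 0\right) - 5\right) 35 = \left(\left(12 + 0\right) - 5\right) 35 = \left(12 - 5\right) 35 = 7 \cdot 35 = 245$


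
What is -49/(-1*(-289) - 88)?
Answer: -49/201 ≈ -0.24378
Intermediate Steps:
-49/(-1*(-289) - 88) = -49/(289 - 88) = -49/201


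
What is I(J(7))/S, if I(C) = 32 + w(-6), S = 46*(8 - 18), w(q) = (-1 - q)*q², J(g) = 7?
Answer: -53/115 ≈ -0.46087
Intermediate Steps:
w(q) = q²*(-1 - q)
S = -460 (S = 46*(-10) = -460)
I(C) = 212 (I(C) = 32 + (-6)²*(-1 - 1*(-6)) = 32 + 36*(-1 + 6) = 32 + 36*5 = 32 + 180 = 212)
I(J(7))/S = 212/(-460) = 212*(-1/460) = -53/115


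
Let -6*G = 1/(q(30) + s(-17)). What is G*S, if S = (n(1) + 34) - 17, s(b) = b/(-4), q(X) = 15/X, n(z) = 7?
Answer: -16/19 ≈ -0.84210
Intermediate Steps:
s(b) = -b/4 (s(b) = b*(-1/4) = -b/4)
S = 24 (S = (7 + 34) - 17 = 41 - 17 = 24)
G = -2/57 (G = -1/(6*(15/30 - 1/4*(-17))) = -1/(6*(15*(1/30) + 17/4)) = -1/(6*(1/2 + 17/4)) = -1/(6*19/4) = -1/6*4/19 = -2/57 ≈ -0.035088)
G*S = -2/57*24 = -16/19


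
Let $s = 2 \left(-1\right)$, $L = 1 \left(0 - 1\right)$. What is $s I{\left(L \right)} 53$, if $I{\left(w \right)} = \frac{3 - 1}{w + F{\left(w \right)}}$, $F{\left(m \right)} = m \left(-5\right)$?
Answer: $-53$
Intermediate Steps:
$F{\left(m \right)} = - 5 m$
$L = -1$ ($L = 1 \left(-1\right) = -1$)
$I{\left(w \right)} = - \frac{1}{2 w}$ ($I{\left(w \right)} = \frac{3 - 1}{w - 5 w} = \frac{2}{\left(-4\right) w} = 2 \left(- \frac{1}{4 w}\right) = - \frac{1}{2 w}$)
$s = -2$
$s I{\left(L \right)} 53 = - 2 \left(- \frac{1}{2 \left(-1\right)}\right) 53 = - 2 \left(\left(- \frac{1}{2}\right) \left(-1\right)\right) 53 = \left(-2\right) \frac{1}{2} \cdot 53 = \left(-1\right) 53 = -53$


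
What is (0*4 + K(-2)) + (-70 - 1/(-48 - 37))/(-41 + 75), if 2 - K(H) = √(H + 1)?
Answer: -169/2890 - I ≈ -0.058478 - 1.0*I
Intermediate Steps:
K(H) = 2 - √(1 + H) (K(H) = 2 - √(H + 1) = 2 - √(1 + H))
(0*4 + K(-2)) + (-70 - 1/(-48 - 37))/(-41 + 75) = (0*4 + (2 - √(1 - 2))) + (-70 - 1/(-48 - 37))/(-41 + 75) = (0 + (2 - √(-1))) + (-70 - 1/(-85))/34 = (0 + (2 - I)) + (-70 - 1*(-1/85))/34 = (2 - I) + (-70 + 1/85)/34 = (2 - I) + (1/34)*(-5949/85) = (2 - I) - 5949/2890 = -169/2890 - I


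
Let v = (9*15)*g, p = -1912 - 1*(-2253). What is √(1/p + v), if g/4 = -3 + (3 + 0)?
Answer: √341/341 ≈ 0.054153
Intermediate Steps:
g = 0 (g = 4*(-3 + (3 + 0)) = 4*(-3 + 3) = 4*0 = 0)
p = 341 (p = -1912 + 2253 = 341)
v = 0 (v = (9*15)*0 = 135*0 = 0)
√(1/p + v) = √(1/341 + 0) = √(1/341) = √341/341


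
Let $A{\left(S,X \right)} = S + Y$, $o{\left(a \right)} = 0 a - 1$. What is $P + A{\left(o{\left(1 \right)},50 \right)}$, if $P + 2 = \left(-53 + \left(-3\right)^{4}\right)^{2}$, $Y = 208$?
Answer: $989$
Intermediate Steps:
$o{\left(a \right)} = -1$ ($o{\left(a \right)} = 0 - 1 = -1$)
$A{\left(S,X \right)} = 208 + S$ ($A{\left(S,X \right)} = S + 208 = 208 + S$)
$P = 782$ ($P = -2 + \left(-53 + \left(-3\right)^{4}\right)^{2} = -2 + \left(-53 + 81\right)^{2} = -2 + 28^{2} = -2 + 784 = 782$)
$P + A{\left(o{\left(1 \right)},50 \right)} = 782 + \left(208 - 1\right) = 782 + 207 = 989$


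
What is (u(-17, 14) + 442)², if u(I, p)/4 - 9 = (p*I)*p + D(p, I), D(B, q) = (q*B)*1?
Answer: 190495204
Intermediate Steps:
D(B, q) = B*q (D(B, q) = (B*q)*1 = B*q)
u(I, p) = 36 + 4*I*p + 4*I*p² (u(I, p) = 36 + 4*((p*I)*p + p*I) = 36 + 4*((I*p)*p + I*p) = 36 + 4*(I*p² + I*p) = 36 + 4*(I*p + I*p²) = 36 + (4*I*p + 4*I*p²) = 36 + 4*I*p + 4*I*p²)
(u(-17, 14) + 442)² = ((36 + 4*(-17)*14 + 4*(-17)*14²) + 442)² = ((36 - 952 + 4*(-17)*196) + 442)² = ((36 - 952 - 13328) + 442)² = (-14244 + 442)² = (-13802)² = 190495204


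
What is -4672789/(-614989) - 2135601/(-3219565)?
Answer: 16357719040174/1979997059785 ≈ 8.2615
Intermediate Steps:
-4672789/(-614989) - 2135601/(-3219565) = -4672789*(-1/614989) - 2135601*(-1/3219565) = 4672789/614989 + 2135601/3219565 = 16357719040174/1979997059785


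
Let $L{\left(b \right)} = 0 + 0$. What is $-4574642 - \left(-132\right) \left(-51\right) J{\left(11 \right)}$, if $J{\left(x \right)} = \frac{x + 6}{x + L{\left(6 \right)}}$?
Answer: $-4585046$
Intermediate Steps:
$L{\left(b \right)} = 0$
$J{\left(x \right)} = \frac{6 + x}{x}$ ($J{\left(x \right)} = \frac{x + 6}{x + 0} = \frac{6 + x}{x}$)
$-4574642 - \left(-132\right) \left(-51\right) J{\left(11 \right)} = -4574642 - \left(-132\right) \left(-51\right) \frac{6 + 11}{11} = -4574642 - 6732 \cdot \frac{1}{11} \cdot 17 = -4574642 - 6732 \cdot \frac{17}{11} = -4574642 - 10404 = -4585046$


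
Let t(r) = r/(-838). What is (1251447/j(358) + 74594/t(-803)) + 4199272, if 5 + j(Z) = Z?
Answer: 1213392303305/283459 ≈ 4.2807e+6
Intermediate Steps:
j(Z) = -5 + Z
t(r) = -r/838 (t(r) = r*(-1/838) = -r/838)
(1251447/j(358) + 74594/t(-803)) + 4199272 = (1251447/(-5 + 358) + 74594/((-1/838*(-803)))) + 4199272 = (1251447/353 + 74594/(803/838)) + 4199272 = (1251447*(1/353) + 74594*(838/803)) + 4199272 = (1251447/353 + 62509772/803) + 4199272 = 23070861457/283459 + 4199272 = 1213392303305/283459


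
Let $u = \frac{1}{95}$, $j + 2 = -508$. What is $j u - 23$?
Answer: $- \frac{539}{19} \approx -28.368$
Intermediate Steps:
$j = -510$ ($j = -2 - 508 = -510$)
$u = \frac{1}{95} \approx 0.010526$
$j u - 23 = \left(-510\right) \frac{1}{95} - 23 = - \frac{102}{19} - 23 = - \frac{539}{19}$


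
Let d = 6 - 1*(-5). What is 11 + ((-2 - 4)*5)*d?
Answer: -319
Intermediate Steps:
d = 11 (d = 6 + 5 = 11)
11 + ((-2 - 4)*5)*d = 11 + ((-2 - 4)*5)*11 = 11 - 6*5*11 = 11 - 30*11 = 11 - 330 = -319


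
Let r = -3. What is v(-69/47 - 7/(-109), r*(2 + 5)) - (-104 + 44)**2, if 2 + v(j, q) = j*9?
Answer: -18517774/5123 ≈ -3614.6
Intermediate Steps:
v(j, q) = -2 + 9*j (v(j, q) = -2 + j*9 = -2 + 9*j)
v(-69/47 - 7/(-109), r*(2 + 5)) - (-104 + 44)**2 = (-2 + 9*(-69/47 - 7/(-109))) - (-104 + 44)**2 = (-2 + 9*(-69*1/47 - 7*(-1/109))) - 1*(-60)**2 = (-2 + 9*(-69/47 + 7/109)) - 1*3600 = (-2 + 9*(-7192/5123)) - 3600 = (-2 - 64728/5123) - 3600 = -74974/5123 - 3600 = -18517774/5123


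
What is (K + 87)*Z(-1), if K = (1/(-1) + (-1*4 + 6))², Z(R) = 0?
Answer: 0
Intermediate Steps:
K = 1 (K = (-1 + (-4 + 6))² = (-1 + 2)² = 1² = 1)
(K + 87)*Z(-1) = (1 + 87)*0 = 88*0 = 0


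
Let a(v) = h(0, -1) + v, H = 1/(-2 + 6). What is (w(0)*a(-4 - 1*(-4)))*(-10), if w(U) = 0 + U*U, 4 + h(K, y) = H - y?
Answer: 0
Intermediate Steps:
H = ¼ (H = 1/4 = ¼ ≈ 0.25000)
h(K, y) = -15/4 - y (h(K, y) = -4 + (¼ - y) = -15/4 - y)
a(v) = -11/4 + v (a(v) = (-15/4 - 1*(-1)) + v = (-15/4 + 1) + v = -11/4 + v)
w(U) = U² (w(U) = 0 + U² = U²)
(w(0)*a(-4 - 1*(-4)))*(-10) = (0²*(-11/4 + (-4 - 1*(-4))))*(-10) = (0*(-11/4 + (-4 + 4)))*(-10) = (0*(-11/4 + 0))*(-10) = (0*(-11/4))*(-10) = 0*(-10) = 0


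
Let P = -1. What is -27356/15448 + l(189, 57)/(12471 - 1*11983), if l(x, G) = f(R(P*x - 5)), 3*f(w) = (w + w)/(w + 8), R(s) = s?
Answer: -232598575/131454756 ≈ -1.7694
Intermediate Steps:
f(w) = 2*w/(3*(8 + w)) (f(w) = ((w + w)/(w + 8))/3 = ((2*w)/(8 + w))/3 = (2*w/(8 + w))/3 = 2*w/(3*(8 + w)))
l(x, G) = 2*(-5 - x)/(3*(3 - x)) (l(x, G) = 2*(-x - 5)/(3*(8 + (-x - 5))) = 2*(-5 - x)/(3*(8 + (-5 - x))) = 2*(-5 - x)/(3*(3 - x)))
-27356/15448 + l(189, 57)/(12471 - 1*11983) = -27356/15448 + (2*(5 + 189)/(3*(-3 + 189)))/(12471 - 1*11983) = -27356*1/15448 + ((2/3)*194/186)/(12471 - 11983) = -6839/3862 + ((2/3)*(1/186)*194)/488 = -6839/3862 + (194/279)*(1/488) = -6839/3862 + 97/68076 = -232598575/131454756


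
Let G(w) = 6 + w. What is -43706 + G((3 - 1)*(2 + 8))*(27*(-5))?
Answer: -47216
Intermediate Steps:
-43706 + G((3 - 1)*(2 + 8))*(27*(-5)) = -43706 + (6 + (3 - 1)*(2 + 8))*(27*(-5)) = -43706 + (6 + 2*10)*(-135) = -43706 + (6 + 20)*(-135) = -43706 + 26*(-135) = -43706 - 3510 = -47216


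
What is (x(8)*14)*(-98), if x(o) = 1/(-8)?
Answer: 343/2 ≈ 171.50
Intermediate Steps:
x(o) = -⅛ (x(o) = 1*(-⅛) = -⅛)
(x(8)*14)*(-98) = -⅛*14*(-98) = -7/4*(-98) = 343/2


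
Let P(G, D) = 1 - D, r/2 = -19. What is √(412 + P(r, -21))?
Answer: √434 ≈ 20.833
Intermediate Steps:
r = -38 (r = 2*(-19) = -38)
√(412 + P(r, -21)) = √(412 + (1 - 1*(-21))) = √(412 + (1 + 21)) = √(412 + 22) = √434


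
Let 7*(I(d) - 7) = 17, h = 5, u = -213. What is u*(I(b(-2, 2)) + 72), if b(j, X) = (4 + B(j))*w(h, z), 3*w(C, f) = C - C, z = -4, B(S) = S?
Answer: -121410/7 ≈ -17344.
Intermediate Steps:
w(C, f) = 0 (w(C, f) = (C - C)/3 = (⅓)*0 = 0)
b(j, X) = 0 (b(j, X) = (4 + j)*0 = 0)
I(d) = 66/7 (I(d) = 7 + (⅐)*17 = 7 + 17/7 = 66/7)
u*(I(b(-2, 2)) + 72) = -213*(66/7 + 72) = -213*570/7 = -121410/7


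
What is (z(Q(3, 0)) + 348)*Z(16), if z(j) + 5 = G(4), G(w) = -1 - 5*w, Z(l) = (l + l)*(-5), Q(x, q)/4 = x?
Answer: -51520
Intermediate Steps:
Q(x, q) = 4*x
Z(l) = -10*l (Z(l) = (2*l)*(-5) = -10*l)
z(j) = -26 (z(j) = -5 + (-1 - 5*4) = -5 + (-1 - 20) = -5 - 21 = -26)
(z(Q(3, 0)) + 348)*Z(16) = (-26 + 348)*(-10*16) = 322*(-160) = -51520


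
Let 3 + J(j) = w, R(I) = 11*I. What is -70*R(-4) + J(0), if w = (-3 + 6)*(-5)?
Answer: 3062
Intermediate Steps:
w = -15 (w = 3*(-5) = -15)
J(j) = -18 (J(j) = -3 - 15 = -18)
-70*R(-4) + J(0) = -770*(-4) - 18 = -70*(-44) - 18 = 3080 - 18 = 3062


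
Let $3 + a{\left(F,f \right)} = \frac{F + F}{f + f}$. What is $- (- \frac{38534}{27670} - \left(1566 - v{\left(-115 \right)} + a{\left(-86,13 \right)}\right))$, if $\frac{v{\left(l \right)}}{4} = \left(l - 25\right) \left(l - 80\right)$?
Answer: $- \frac{19359991974}{179855} \approx -1.0764 \cdot 10^{5}$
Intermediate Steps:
$a{\left(F,f \right)} = -3 + \frac{F}{f}$ ($a{\left(F,f \right)} = -3 + \frac{F + F}{f + f} = -3 + \frac{2 F}{2 f} = -3 + 2 F \frac{1}{2 f} = -3 + \frac{F}{f}$)
$v{\left(l \right)} = 4 \left(-80 + l\right) \left(-25 + l\right)$ ($v{\left(l \right)} = 4 \left(l - 25\right) \left(l - 80\right) = 4 \left(-25 + l\right) \left(-80 + l\right) = 4 \left(-80 + l\right) \left(-25 + l\right)$)
$- (- \frac{38534}{27670} - \left(1566 - v{\left(-115 \right)} + a{\left(-86,13 \right)}\right)) = - (- \frac{38534}{27670} + \left(\left(8000 - -48300 + 4 \left(-115\right)^{2}\right) - \left(\left(4537 - \left(3 + \frac{86}{13}\right)\right) - 2971\right)\right)) = - (\left(-38534\right) \frac{1}{27670} + \left(\left(8000 + 48300 + 4 \cdot 13225\right) - \left(\left(4537 - \frac{125}{13}\right) - 2971\right)\right)) = - (- \frac{19267}{13835} + \left(\left(8000 + 48300 + 52900\right) - \left(\left(4537 - \frac{125}{13}\right) - 2971\right)\right)) = - (- \frac{19267}{13835} + \left(109200 - \left(\left(4537 - \frac{125}{13}\right) - 2971\right)\right)) = - (- \frac{19267}{13835} + \left(109200 - \left(\frac{58856}{13} - 2971\right)\right)) = - (- \frac{19267}{13835} + \left(109200 - \frac{20233}{13}\right)) = - (- \frac{19267}{13835} + \frac{1399367}{13}) = \left(-1\right) \frac{19359991974}{179855} = - \frac{19359991974}{179855}$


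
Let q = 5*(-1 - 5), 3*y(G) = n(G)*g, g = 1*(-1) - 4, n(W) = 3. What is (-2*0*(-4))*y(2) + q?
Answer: -30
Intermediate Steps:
g = -5 (g = -1 - 4 = -5)
y(G) = -5 (y(G) = (3*(-5))/3 = (1/3)*(-15) = -5)
q = -30 (q = 5*(-6) = -30)
(-2*0*(-4))*y(2) + q = (-2*0*(-4))*(-5) - 30 = (0*(-4))*(-5) - 30 = 0*(-5) - 30 = 0 - 30 = -30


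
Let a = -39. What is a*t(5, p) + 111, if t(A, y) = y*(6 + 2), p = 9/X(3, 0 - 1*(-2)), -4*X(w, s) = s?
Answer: 5727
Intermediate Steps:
X(w, s) = -s/4
p = -18 (p = 9/((-(0 - 1*(-2))/4)) = 9/((-(0 + 2)/4)) = 9/((-¼*2)) = 9/(-½) = 9*(-2) = -18)
t(A, y) = 8*y (t(A, y) = y*8 = 8*y)
a*t(5, p) + 111 = -312*(-18) + 111 = -39*(-144) + 111 = 5616 + 111 = 5727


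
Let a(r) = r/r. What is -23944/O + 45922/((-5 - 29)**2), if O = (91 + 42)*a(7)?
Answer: -10785819/76874 ≈ -140.31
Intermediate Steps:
a(r) = 1
O = 133 (O = (91 + 42)*1 = 133*1 = 133)
-23944/O + 45922/((-5 - 29)**2) = -23944/133 + 45922/((-5 - 29)**2) = -23944*1/133 + 45922/((-34)**2) = -23944/133 + 45922/1156 = -23944/133 + 45922*(1/1156) = -23944/133 + 22961/578 = -10785819/76874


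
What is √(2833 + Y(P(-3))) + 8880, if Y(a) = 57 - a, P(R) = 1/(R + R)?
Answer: 8880 + √104046/6 ≈ 8933.8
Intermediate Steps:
P(R) = 1/(2*R)
√(2833 + Y(P(-3))) + 8880 = √(2833 + (57 - 1/(2*(-3)))) + 8880 = √(2833 + (57 - (-1)/(2*3))) + 8880 = √(2833 + (57 - 1*(-⅙))) + 8880 = √(2833 + (57 + ⅙)) + 8880 = √(2833 + 343/6) + 8880 = √(17341/6) + 8880 = √104046/6 + 8880 = 8880 + √104046/6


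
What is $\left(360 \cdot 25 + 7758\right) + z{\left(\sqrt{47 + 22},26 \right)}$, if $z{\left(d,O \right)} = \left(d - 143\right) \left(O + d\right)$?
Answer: $13109 - 117 \sqrt{69} \approx 12137.0$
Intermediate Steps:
$z{\left(d,O \right)} = \left(-143 + d\right) \left(O + d\right)$
$\left(360 \cdot 25 + 7758\right) + z{\left(\sqrt{47 + 22},26 \right)} = \left(360 \cdot 25 + 7758\right) + \left(\left(\sqrt{47 + 22}\right)^{2} - 3718 - 143 \sqrt{47 + 22} + 26 \sqrt{47 + 22}\right) = \left(9000 + 7758\right) + \left(\left(\sqrt{69}\right)^{2} - 3718 - 143 \sqrt{69} + 26 \sqrt{69}\right) = 16758 + \left(69 - 3718 - 143 \sqrt{69} + 26 \sqrt{69}\right) = 16758 - \left(3649 + 117 \sqrt{69}\right) = 13109 - 117 \sqrt{69}$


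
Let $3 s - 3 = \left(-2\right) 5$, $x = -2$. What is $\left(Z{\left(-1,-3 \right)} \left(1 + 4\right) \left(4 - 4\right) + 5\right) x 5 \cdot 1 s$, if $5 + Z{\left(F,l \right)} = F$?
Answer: $\frac{350}{3} \approx 116.67$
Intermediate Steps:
$Z{\left(F,l \right)} = -5 + F$
$s = - \frac{7}{3}$ ($s = 1 + \frac{\left(-2\right) 5}{3} = 1 + \frac{1}{3} \left(-10\right) = 1 - \frac{10}{3} = - \frac{7}{3} \approx -2.3333$)
$\left(Z{\left(-1,-3 \right)} \left(1 + 4\right) \left(4 - 4\right) + 5\right) x 5 \cdot 1 s = \left(\left(-5 - 1\right) \left(1 + 4\right) \left(4 - 4\right) + 5\right) \left(-2\right) 5 \cdot 1 \left(- \frac{7}{3}\right) = \left(- 6 \cdot 5 \cdot 0 + 5\right) \left(\left(-10\right) 1\right) \left(- \frac{7}{3}\right) = \left(\left(-6\right) 0 + 5\right) \left(-10\right) \left(- \frac{7}{3}\right) = \left(0 + 5\right) \left(-10\right) \left(- \frac{7}{3}\right) = 5 \left(-10\right) \left(- \frac{7}{3}\right) = \left(-50\right) \left(- \frac{7}{3}\right) = \frac{350}{3}$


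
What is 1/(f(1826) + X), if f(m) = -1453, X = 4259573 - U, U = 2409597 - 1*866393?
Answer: 1/2714916 ≈ 3.6834e-7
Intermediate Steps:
U = 1543204 (U = 2409597 - 866393 = 1543204)
X = 2716369 (X = 4259573 - 1*1543204 = 4259573 - 1543204 = 2716369)
1/(f(1826) + X) = 1/(-1453 + 2716369) = 1/2714916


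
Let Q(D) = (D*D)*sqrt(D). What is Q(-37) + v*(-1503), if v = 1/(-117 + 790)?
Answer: -1503/673 + 1369*I*sqrt(37) ≈ -2.2333 + 8327.3*I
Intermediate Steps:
v = 1/673 ≈ 0.0014859
Q(D) = D**(5/2) (Q(D) = D**2*sqrt(D) = D**(5/2))
Q(-37) + v*(-1503) = (-37)**(5/2) + (1/673)*(-1503) = 1369*I*sqrt(37) - 1503/673 = -1503/673 + 1369*I*sqrt(37)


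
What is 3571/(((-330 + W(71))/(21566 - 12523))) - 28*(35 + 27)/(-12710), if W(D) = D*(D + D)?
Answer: 6620246421/1999160 ≈ 3311.5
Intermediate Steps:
W(D) = 2*D² (W(D) = D*(2*D) = 2*D²)
3571/(((-330 + W(71))/(21566 - 12523))) - 28*(35 + 27)/(-12710) = 3571/(((-330 + 2*71²)/(21566 - 12523))) - 28*(35 + 27)/(-12710) = 3571/(((-330 + 2*5041)/9043)) - 28*62*(-1/12710) = 3571/(((-330 + 10082)*(1/9043))) - 1736*(-1/12710) = 3571/((9752*(1/9043))) + 28/205 = 3571/(9752/9043) + 28/205 = 3571*(9043/9752) + 28/205 = 32292553/9752 + 28/205 = 6620246421/1999160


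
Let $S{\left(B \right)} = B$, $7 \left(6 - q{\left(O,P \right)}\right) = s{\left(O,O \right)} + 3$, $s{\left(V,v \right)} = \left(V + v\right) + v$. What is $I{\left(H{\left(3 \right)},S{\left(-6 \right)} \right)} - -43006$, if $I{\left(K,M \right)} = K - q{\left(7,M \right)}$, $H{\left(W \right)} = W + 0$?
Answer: $\frac{301045}{7} \approx 43006.0$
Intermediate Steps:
$s{\left(V,v \right)} = V + 2 v$
$q{\left(O,P \right)} = \frac{39}{7} - \frac{3 O}{7}$ ($q{\left(O,P \right)} = 6 - \frac{\left(O + 2 O\right) + 3}{7} = 6 - \frac{3 O + 3}{7} = 6 - \frac{3 + 3 O}{7} = 6 - \left(\frac{3}{7} + \frac{3 O}{7}\right) = \frac{39}{7} - \frac{3 O}{7}$)
$H{\left(W \right)} = W$
$I{\left(K,M \right)} = - \frac{18}{7} + K$ ($I{\left(K,M \right)} = K - \left(\frac{39}{7} - 3\right) = K - \frac{18}{7} = - \frac{18}{7} + K$)
$I{\left(H{\left(3 \right)},S{\left(-6 \right)} \right)} - -43006 = \left(- \frac{18}{7} + 3\right) - -43006 = \frac{3}{7} + 43006 = \frac{301045}{7}$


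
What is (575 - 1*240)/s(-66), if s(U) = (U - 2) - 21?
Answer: -335/89 ≈ -3.7640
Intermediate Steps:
s(U) = -23 + U (s(U) = (-2 + U) - 21 = -23 + U)
(575 - 1*240)/s(-66) = (575 - 1*240)/(-23 - 66) = (575 - 240)/(-89) = 335*(-1/89) = -335/89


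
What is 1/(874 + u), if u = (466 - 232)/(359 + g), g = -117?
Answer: 121/105871 ≈ 0.0011429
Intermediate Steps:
u = 117/121 (u = (466 - 232)/(359 - 117) = 234/242 = 234*(1/242) = 117/121 ≈ 0.96694)
1/(874 + u) = 1/(874 + 117/121) = 1/(105871/121) = 121/105871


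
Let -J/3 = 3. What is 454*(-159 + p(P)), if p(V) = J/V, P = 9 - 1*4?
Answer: -365016/5 ≈ -73003.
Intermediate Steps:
J = -9 (J = -3*3 = -9)
P = 5 (P = 9 - 4 = 5)
p(V) = -9/V
454*(-159 + p(P)) = 454*(-159 - 9/5) = 454*(-804/5) = -365016/5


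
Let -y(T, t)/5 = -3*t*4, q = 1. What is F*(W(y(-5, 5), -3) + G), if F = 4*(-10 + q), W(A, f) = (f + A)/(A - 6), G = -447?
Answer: 786726/49 ≈ 16056.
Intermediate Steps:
y(T, t) = 60*t (y(T, t) = -5*(-3*t)*4 = -(-60)*t = 60*t)
W(A, f) = (A + f)/(-6 + A)
F = -36 (F = 4*(-10 + 1) = 4*(-9) = -36)
F*(W(y(-5, 5), -3) + G) = -36*((60*5 - 3)/(-6 + 60*5) - 447) = -36*((300 - 3)/(-6 + 300) - 447) = -36*(297/294 - 447) = -36*((1/294)*297 - 447) = -36*(99/98 - 447) = -36*(-43707/98) = 786726/49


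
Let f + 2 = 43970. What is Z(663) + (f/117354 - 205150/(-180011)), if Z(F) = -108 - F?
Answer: -2709232250421/3520835149 ≈ -769.49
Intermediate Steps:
f = 43968 (f = -2 + 43970 = 43968)
Z(663) + (f/117354 - 205150/(-180011)) = (-108 - 1*663) + (43968/117354 - 205150/(-180011)) = (-108 - 663) + (43968*(1/117354) - 205150*(-1/180011)) = -771 + (7328/19559 + 205150/180011) = -771 + 5331649458/3520835149 = -2709232250421/3520835149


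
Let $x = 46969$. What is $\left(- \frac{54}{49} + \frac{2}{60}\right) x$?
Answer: $- \frac{73788299}{1470} \approx -50196.0$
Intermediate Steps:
$\left(- \frac{54}{49} + \frac{2}{60}\right) x = \left(- \frac{54}{49} + \frac{2}{60}\right) 46969 = \left(\left(-54\right) \frac{1}{49} + 2 \cdot \frac{1}{60}\right) 46969 = \left(- \frac{54}{49} + \frac{1}{30}\right) 46969 = \left(- \frac{1571}{1470}\right) 46969 = - \frac{73788299}{1470}$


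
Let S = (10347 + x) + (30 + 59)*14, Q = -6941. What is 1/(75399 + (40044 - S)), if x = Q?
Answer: 1/110791 ≈ 9.0260e-6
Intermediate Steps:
x = -6941
S = 4652 (S = (10347 - 6941) + (30 + 59)*14 = 3406 + 89*14 = 3406 + 1246 = 4652)
1/(75399 + (40044 - S)) = 1/(75399 + (40044 - 1*4652)) = 1/(75399 + (40044 - 4652)) = 1/(75399 + 35392) = 1/110791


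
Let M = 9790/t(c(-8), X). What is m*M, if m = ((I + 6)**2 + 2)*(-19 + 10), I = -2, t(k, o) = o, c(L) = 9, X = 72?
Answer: -44055/2 ≈ -22028.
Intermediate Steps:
M = 4895/36 (M = 9790/72 = 9790*(1/72) = 4895/36 ≈ 135.97)
m = -162 (m = ((-2 + 6)**2 + 2)*(-19 + 10) = (4**2 + 2)*(-9) = (16 + 2)*(-9) = 18*(-9) = -162)
m*M = -162*4895/36 = -44055/2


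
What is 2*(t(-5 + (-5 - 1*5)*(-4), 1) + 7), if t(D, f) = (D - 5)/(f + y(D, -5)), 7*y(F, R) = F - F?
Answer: 74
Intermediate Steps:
y(F, R) = 0 (y(F, R) = (F - F)/7 = (1/7)*0 = 0)
t(D, f) = (-5 + D)/f (t(D, f) = (D - 5)/(f + 0) = (-5 + D)/f)
2*(t(-5 + (-5 - 1*5)*(-4), 1) + 7) = 2*((-5 + (-5 + (-5 - 1*5)*(-4)))/1 + 7) = 2*(1*(-5 + (-5 + (-5 - 5)*(-4))) + 7) = 2*(1*(-5 + (-5 - 10*(-4))) + 7) = 2*(1*(-5 + (-5 + 40)) + 7) = 2*(1*(-5 + 35) + 7) = 2*(1*30 + 7) = 2*(30 + 7) = 2*37 = 74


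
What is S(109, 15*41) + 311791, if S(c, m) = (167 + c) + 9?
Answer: 312076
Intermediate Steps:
S(c, m) = 176 + c
S(109, 15*41) + 311791 = (176 + 109) + 311791 = 285 + 311791 = 312076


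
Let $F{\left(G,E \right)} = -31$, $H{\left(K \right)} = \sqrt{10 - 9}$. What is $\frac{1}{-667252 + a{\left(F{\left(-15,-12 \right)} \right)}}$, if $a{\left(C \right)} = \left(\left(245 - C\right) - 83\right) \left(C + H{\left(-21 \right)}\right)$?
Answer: $- \frac{1}{673042} \approx -1.4858 \cdot 10^{-6}$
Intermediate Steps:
$H{\left(K \right)} = 1$ ($H{\left(K \right)} = \sqrt{1} = 1$)
$a{\left(C \right)} = \left(1 + C\right) \left(162 - C\right)$ ($a{\left(C \right)} = \left(\left(245 - C\right) - 83\right) \left(C + 1\right) = \left(162 - C\right) \left(1 + C\right) = \left(1 + C\right) \left(162 - C\right)$)
$\frac{1}{-667252 + a{\left(F{\left(-15,-12 \right)} \right)}} = \frac{1}{-667252 + \left(162 - \left(-31\right)^{2} + 161 \left(-31\right)\right)} = \frac{1}{-667252 - 5790} = \frac{1}{-673042} = - \frac{1}{673042}$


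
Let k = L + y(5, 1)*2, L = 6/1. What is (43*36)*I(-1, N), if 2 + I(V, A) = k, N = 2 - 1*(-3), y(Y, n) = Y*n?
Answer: 21672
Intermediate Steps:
N = 5 (N = 2 + 3 = 5)
L = 6 (L = 6*1 = 6)
k = 16 (k = 6 + (5*1)*2 = 6 + 5*2 = 6 + 10 = 16)
I(V, A) = 14 (I(V, A) = -2 + 16 = 14)
(43*36)*I(-1, N) = (43*36)*14 = 1548*14 = 21672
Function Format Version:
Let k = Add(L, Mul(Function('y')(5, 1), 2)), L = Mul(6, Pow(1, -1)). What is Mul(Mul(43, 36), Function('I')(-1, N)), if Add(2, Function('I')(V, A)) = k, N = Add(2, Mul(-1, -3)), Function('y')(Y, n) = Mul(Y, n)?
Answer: 21672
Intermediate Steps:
N = 5 (N = Add(2, 3) = 5)
L = 6 (L = Mul(6, 1) = 6)
k = 16 (k = Add(6, Mul(Mul(5, 1), 2)) = Add(6, Mul(5, 2)) = Add(6, 10) = 16)
Function('I')(V, A) = 14 (Function('I')(V, A) = Add(-2, 16) = 14)
Mul(Mul(43, 36), Function('I')(-1, N)) = Mul(Mul(43, 36), 14) = Mul(1548, 14) = 21672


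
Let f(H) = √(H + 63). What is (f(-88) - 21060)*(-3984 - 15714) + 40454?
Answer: 414880334 - 98490*I ≈ 4.1488e+8 - 98490.0*I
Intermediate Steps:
f(H) = √(63 + H)
(f(-88) - 21060)*(-3984 - 15714) + 40454 = (√(63 - 88) - 21060)*(-3984 - 15714) + 40454 = (√(-25) - 21060)*(-19698) + 40454 = (5*I - 21060)*(-19698) + 40454 = (-21060 + 5*I)*(-19698) + 40454 = (414839880 - 98490*I) + 40454 = 414880334 - 98490*I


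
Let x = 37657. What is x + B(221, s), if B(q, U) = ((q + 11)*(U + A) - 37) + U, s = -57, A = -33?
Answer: 16683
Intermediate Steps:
B(q, U) = -37 + U + (-33 + U)*(11 + q) (B(q, U) = ((q + 11)*(U - 33) - 37) + U = ((11 + q)*(-33 + U) - 37) + U = ((-33 + U)*(11 + q) - 37) + U = (-37 + (-33 + U)*(11 + q)) + U = -37 + U + (-33 + U)*(11 + q))
x + B(221, s) = 37657 + (-400 - 33*221 + 12*(-57) - 57*221) = 37657 + (-400 - 7293 - 684 - 12597) = 37657 - 20974 = 16683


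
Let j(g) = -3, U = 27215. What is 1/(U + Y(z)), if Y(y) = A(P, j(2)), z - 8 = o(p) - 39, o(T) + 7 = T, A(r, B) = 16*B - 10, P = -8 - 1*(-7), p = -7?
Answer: 1/27157 ≈ 3.6823e-5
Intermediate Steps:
P = -1 (P = -8 + 7 = -1)
A(r, B) = -10 + 16*B
o(T) = -7 + T
z = -45 (z = 8 + ((-7 - 7) - 39) = 8 + (-14 - 39) = 8 - 53 = -45)
Y(y) = -58 (Y(y) = -10 + 16*(-3) = -10 - 48 = -58)
1/(U + Y(z)) = 1/(27215 - 58) = 1/27157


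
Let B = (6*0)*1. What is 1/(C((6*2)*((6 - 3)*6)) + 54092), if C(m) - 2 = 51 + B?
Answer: 1/54145 ≈ 1.8469e-5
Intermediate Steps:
B = 0 (B = 0*1 = 0)
C(m) = 53 (C(m) = 2 + (51 + 0) = 2 + 51 = 53)
1/(C((6*2)*((6 - 3)*6)) + 54092) = 1/(53 + 54092) = 1/54145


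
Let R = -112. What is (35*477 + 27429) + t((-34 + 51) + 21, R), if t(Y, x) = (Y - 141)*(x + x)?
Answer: 67196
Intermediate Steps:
t(Y, x) = 2*x*(-141 + Y) (t(Y, x) = (-141 + Y)*(2*x) = 2*x*(-141 + Y))
(35*477 + 27429) + t((-34 + 51) + 21, R) = (35*477 + 27429) + 2*(-112)*(-141 + ((-34 + 51) + 21)) = (16695 + 27429) + 2*(-112)*(-141 + (17 + 21)) = 44124 + 2*(-112)*(-141 + 38) = 44124 + 2*(-112)*(-103) = 44124 + 23072 = 67196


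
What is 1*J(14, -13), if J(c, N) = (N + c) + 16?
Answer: 17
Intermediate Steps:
J(c, N) = 16 + N + c
1*J(14, -13) = 1*(16 - 13 + 14) = 1*17 = 17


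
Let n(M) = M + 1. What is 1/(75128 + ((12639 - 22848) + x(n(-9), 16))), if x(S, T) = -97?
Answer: 1/64822 ≈ 1.5427e-5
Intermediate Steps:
n(M) = 1 + M
1/(75128 + ((12639 - 22848) + x(n(-9), 16))) = 1/(75128 + ((12639 - 22848) - 97)) = 1/(75128 + (-10209 - 97)) = 1/(75128 - 10306) = 1/64822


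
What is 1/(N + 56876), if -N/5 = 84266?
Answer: -1/364454 ≈ -2.7438e-6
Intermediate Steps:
N = -421330 (N = -5*84266 = -421330)
1/(N + 56876) = 1/(-421330 + 56876) = 1/(-364454) = -1/364454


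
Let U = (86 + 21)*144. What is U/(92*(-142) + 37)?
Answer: -15408/13027 ≈ -1.1828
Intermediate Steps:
U = 15408 (U = 107*144 = 15408)
U/(92*(-142) + 37) = 15408/(92*(-142) + 37) = 15408/(-13064 + 37) = 15408/(-13027) = 15408*(-1/13027) = -15408/13027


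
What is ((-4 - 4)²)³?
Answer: 262144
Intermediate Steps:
((-4 - 4)²)³ = ((-8)²)³ = 64³ = 262144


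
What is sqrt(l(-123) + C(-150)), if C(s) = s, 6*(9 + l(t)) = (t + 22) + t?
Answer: I*sqrt(1767)/3 ≈ 14.012*I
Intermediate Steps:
l(t) = -16/3 + t/3 (l(t) = -9 + ((t + 22) + t)/6 = -9 + ((22 + t) + t)/6 = -9 + (22 + 2*t)/6 = -9 + (11/3 + t/3) = -16/3 + t/3)
sqrt(l(-123) + C(-150)) = sqrt((-16/3 + (1/3)*(-123)) - 150) = sqrt((-16/3 - 41) - 150) = sqrt(-139/3 - 150) = sqrt(-589/3) = I*sqrt(1767)/3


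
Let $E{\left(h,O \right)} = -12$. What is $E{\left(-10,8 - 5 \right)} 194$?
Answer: $-2328$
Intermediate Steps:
$E{\left(-10,8 - 5 \right)} 194 = \left(-12\right) 194 = -2328$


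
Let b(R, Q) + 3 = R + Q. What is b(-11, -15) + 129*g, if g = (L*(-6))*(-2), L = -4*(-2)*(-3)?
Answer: -37181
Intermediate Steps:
b(R, Q) = -3 + Q + R (b(R, Q) = -3 + (R + Q) = -3 + (Q + R) = -3 + Q + R)
L = -24 (L = 8*(-3) = -24)
g = -288 (g = -24*(-6)*(-2) = 144*(-2) = -288)
b(-11, -15) + 129*g = (-3 - 15 - 11) + 129*(-288) = -29 - 37152 = -37181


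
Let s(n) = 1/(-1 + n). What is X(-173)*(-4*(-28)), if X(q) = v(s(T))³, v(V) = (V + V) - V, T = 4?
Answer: 112/27 ≈ 4.1481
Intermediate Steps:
v(V) = V (v(V) = 2*V - V = V)
X(q) = 1/27 (X(q) = (1/(-1 + 4))³ = (1/3)³ = (⅓)³ = 1/27)
X(-173)*(-4*(-28)) = (-4*(-28))/27 = (1/27)*112 = 112/27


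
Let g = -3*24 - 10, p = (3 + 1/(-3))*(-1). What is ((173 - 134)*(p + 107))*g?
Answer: -333658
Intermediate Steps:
p = -8/3 (p = (3 - ⅓)*(-1) = (8/3)*(-1) = -8/3 ≈ -2.6667)
g = -82 (g = -72 - 10 = -82)
((173 - 134)*(p + 107))*g = ((173 - 134)*(-8/3 + 107))*(-82) = (39*(313/3))*(-82) = 4069*(-82) = -333658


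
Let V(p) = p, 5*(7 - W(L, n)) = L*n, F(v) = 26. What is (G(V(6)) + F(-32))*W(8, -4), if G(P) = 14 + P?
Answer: 3082/5 ≈ 616.40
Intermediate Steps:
W(L, n) = 7 - L*n/5
(G(V(6)) + F(-32))*W(8, -4) = ((14 + 6) + 26)*(7 - 1/5*8*(-4)) = (20 + 26)*(7 + 32/5) = 46*(67/5) = 3082/5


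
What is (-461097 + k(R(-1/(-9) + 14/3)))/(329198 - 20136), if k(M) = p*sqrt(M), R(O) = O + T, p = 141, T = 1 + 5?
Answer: -35469/23774 + 47*sqrt(97)/309062 ≈ -1.4904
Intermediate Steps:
T = 6
R(O) = 6 + O (R(O) = O + 6 = 6 + O)
k(M) = 141*sqrt(M)
(-461097 + k(R(-1/(-9) + 14/3)))/(329198 - 20136) = (-461097 + 141*sqrt(6 + (-1/(-9) + 14/3)))/(329198 - 20136) = (-461097 + 141*sqrt(6 + (-1*(-1/9) + 14*(1/3))))/309062 = (-461097 + 141*sqrt(6 + (1/9 + 14/3)))*(1/309062) = (-461097 + 141*sqrt(6 + 43/9))*(1/309062) = (-461097 + 141*sqrt(97/9))*(1/309062) = (-461097 + 141*(sqrt(97)/3))*(1/309062) = (-461097 + 47*sqrt(97))*(1/309062) = -35469/23774 + 47*sqrt(97)/309062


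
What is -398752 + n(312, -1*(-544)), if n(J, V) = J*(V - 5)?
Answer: -230584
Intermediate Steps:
n(J, V) = J*(-5 + V)
-398752 + n(312, -1*(-544)) = -398752 + 312*(-5 - 1*(-544)) = -398752 + 312*(-5 + 544) = -398752 + 312*539 = -398752 + 168168 = -230584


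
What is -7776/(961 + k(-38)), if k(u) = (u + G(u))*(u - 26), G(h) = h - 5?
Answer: -7776/6145 ≈ -1.2654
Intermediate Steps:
G(h) = -5 + h
k(u) = (-26 + u)*(-5 + 2*u) (k(u) = (u + (-5 + u))*(u - 26) = (-5 + 2*u)*(-26 + u) = (-26 + u)*(-5 + 2*u))
-7776/(961 + k(-38)) = -7776/(961 + (130 - 57*(-38) + 2*(-38)²)) = -7776/(961 + (130 + 2166 + 2*1444)) = -7776/(961 + (130 + 2166 + 2888)) = -7776/(961 + 5184) = -7776/6145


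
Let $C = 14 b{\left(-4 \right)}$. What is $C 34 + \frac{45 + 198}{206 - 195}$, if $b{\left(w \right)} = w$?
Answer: $- \frac{20701}{11} \approx -1881.9$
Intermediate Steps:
$C = -56$ ($C = 14 \left(-4\right) = -56$)
$C 34 + \frac{45 + 198}{206 - 195} = \left(-56\right) 34 + \frac{45 + 198}{206 - 195} = -1904 + \frac{243}{11} = - \frac{20701}{11}$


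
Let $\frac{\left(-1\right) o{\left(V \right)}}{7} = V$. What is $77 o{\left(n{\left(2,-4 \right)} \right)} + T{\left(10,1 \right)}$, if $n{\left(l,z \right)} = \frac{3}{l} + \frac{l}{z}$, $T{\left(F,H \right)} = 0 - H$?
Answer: $-540$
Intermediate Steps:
$T{\left(F,H \right)} = - H$
$o{\left(V \right)} = - 7 V$
$77 o{\left(n{\left(2,-4 \right)} \right)} + T{\left(10,1 \right)} = 77 \left(- 7 \left(\frac{3}{2} + \frac{2}{-4}\right)\right) - 1 = 77 \left(- 7 \left(3 \cdot \frac{1}{2} + 2 \left(- \frac{1}{4}\right)\right)\right) - 1 = 77 \left(- 7 \left(\frac{3}{2} - \frac{1}{2}\right)\right) - 1 = 77 \left(\left(-7\right) 1\right) - 1 = 77 \left(-7\right) - 1 = -539 - 1 = -540$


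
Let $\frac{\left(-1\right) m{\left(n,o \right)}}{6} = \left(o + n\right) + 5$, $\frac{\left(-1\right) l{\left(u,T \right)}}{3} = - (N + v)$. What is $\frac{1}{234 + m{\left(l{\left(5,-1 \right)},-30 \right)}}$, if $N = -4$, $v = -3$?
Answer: $\frac{1}{510} \approx 0.0019608$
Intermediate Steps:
$l{\left(u,T \right)} = -21$ ($l{\left(u,T \right)} = - 3 \left(- (-4 - 3)\right) = - 3 \left(\left(-1\right) \left(-7\right)\right) = \left(-3\right) 7 = -21$)
$m{\left(n,o \right)} = -30 - 6 n - 6 o$ ($m{\left(n,o \right)} = - 6 \left(\left(o + n\right) + 5\right) = - 6 \left(\left(n + o\right) + 5\right) = - 6 \left(5 + n + o\right) = -30 - 6 n - 6 o$)
$\frac{1}{234 + m{\left(l{\left(5,-1 \right)},-30 \right)}} = \frac{1}{234 - -276} = \frac{1}{234 + \left(-30 + 126 + 180\right)} = \frac{1}{234 + 276} = \frac{1}{510}$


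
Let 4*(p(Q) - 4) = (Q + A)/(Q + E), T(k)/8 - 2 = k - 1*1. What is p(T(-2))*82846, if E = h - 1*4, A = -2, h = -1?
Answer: 4515107/13 ≈ 3.4732e+5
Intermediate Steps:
E = -5 (E = -1 - 1*4 = -1 - 4 = -5)
T(k) = 8 + 8*k (T(k) = 16 + 8*(k - 1*1) = 16 + 8*(k - 1) = 16 + 8*(-1 + k) = 16 + (-8 + 8*k) = 8 + 8*k)
p(Q) = 4 + (-2 + Q)/(4*(-5 + Q)) (p(Q) = 4 + ((Q - 2)/(Q - 5))/4 = 4 + ((-2 + Q)/(-5 + Q))/4 = 4 + (-2 + Q)/(4*(-5 + Q)))
p(T(-2))*82846 = ((-82 + 17*(8 + 8*(-2)))/(4*(-5 + (8 + 8*(-2)))))*82846 = ((-82 + 17*(8 - 16))/(4*(-5 + (8 - 16))))*82846 = ((-82 + 17*(-8))/(4*(-5 - 8)))*82846 = ((1/4)*(-82 - 136)/(-13))*82846 = ((1/4)*(-1/13)*(-218))*82846 = (109/26)*82846 = 4515107/13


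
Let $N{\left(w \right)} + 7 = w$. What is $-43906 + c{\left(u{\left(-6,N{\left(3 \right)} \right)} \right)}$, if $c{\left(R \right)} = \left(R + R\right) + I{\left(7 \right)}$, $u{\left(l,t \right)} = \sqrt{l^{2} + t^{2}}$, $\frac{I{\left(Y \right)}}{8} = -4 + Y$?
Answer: $-43882 + 4 \sqrt{13} \approx -43868.0$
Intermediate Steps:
$I{\left(Y \right)} = -32 + 8 Y$ ($I{\left(Y \right)} = 8 \left(-4 + Y\right) = -32 + 8 Y$)
$N{\left(w \right)} = -7 + w$
$c{\left(R \right)} = 24 + 2 R$ ($c{\left(R \right)} = \left(R + R\right) + \left(-32 + 8 \cdot 7\right) = 2 R + \left(-32 + 56\right) = 2 R + 24 = 24 + 2 R$)
$-43906 + c{\left(u{\left(-6,N{\left(3 \right)} \right)} \right)} = -43906 + \left(24 + 2 \sqrt{\left(-6\right)^{2} + \left(-7 + 3\right)^{2}}\right) = -43906 + \left(24 + 2 \sqrt{36 + \left(-4\right)^{2}}\right) = -43906 + \left(24 + 2 \sqrt{36 + 16}\right) = -43906 + \left(24 + 2 \sqrt{52}\right) = -43906 + \left(24 + 2 \cdot 2 \sqrt{13}\right) = -43906 + \left(24 + 4 \sqrt{13}\right) = -43882 + 4 \sqrt{13}$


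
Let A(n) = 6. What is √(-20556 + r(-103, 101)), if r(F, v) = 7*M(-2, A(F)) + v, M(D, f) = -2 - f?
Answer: 3*I*√2279 ≈ 143.22*I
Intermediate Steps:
r(F, v) = -56 + v (r(F, v) = 7*(-2 - 1*6) + v = 7*(-2 - 6) + v = 7*(-8) + v = -56 + v)
√(-20556 + r(-103, 101)) = √(-20556 + (-56 + 101)) = √(-20556 + 45) = √(-20511) = 3*I*√2279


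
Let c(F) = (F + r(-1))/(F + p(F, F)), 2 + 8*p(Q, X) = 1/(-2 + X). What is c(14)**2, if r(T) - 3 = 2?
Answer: 3326976/1745041 ≈ 1.9065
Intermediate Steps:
p(Q, X) = -1/4 + 1/(8*(-2 + X))
r(T) = 5 (r(T) = 3 + 2 = 5)
c(F) = (5 + F)/(F + (5 - 2*F)/(8*(-2 + F))) (c(F) = (F + 5)/(F + (5 - 2*F)/(8*(-2 + F))) = (5 + F)/(F + (5 - 2*F)/(8*(-2 + F))))
c(14)**2 = (8*(-2 + 14)*(5 + 14)/(5 - 2*14 + 8*14*(-2 + 14)))**2 = (8*12*19/(5 - 28 + 8*14*12))**2 = (8*12*19/(5 - 28 + 1344))**2 = (8*12*19/1321)**2 = (8*(1/1321)*12*19)**2 = (1824/1321)**2 = 3326976/1745041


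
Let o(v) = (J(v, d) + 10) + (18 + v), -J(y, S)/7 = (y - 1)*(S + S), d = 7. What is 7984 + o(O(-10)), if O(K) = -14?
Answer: 9468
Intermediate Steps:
J(y, S) = -14*S*(-1 + y) (J(y, S) = -7*(y - 1)*(S + S) = -7*(-1 + y)*2*S = -14*S*(-1 + y))
o(v) = 126 - 97*v (o(v) = (14*7*(1 - v) + 10) + (18 + v) = ((98 - 98*v) + 10) + (18 + v) = (108 - 98*v) + (18 + v) = 126 - 97*v)
7984 + o(O(-10)) = 7984 + (126 - 97*(-14)) = 7984 + (126 + 1358) = 7984 + 1484 = 9468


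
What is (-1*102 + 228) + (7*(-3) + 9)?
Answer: 114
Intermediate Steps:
(-1*102 + 228) + (7*(-3) + 9) = (-102 + 228) + (-21 + 9) = 126 - 12 = 114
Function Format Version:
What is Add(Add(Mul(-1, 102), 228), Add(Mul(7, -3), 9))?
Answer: 114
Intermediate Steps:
Add(Add(Mul(-1, 102), 228), Add(Mul(7, -3), 9)) = Add(Add(-102, 228), Add(-21, 9)) = Add(126, -12) = 114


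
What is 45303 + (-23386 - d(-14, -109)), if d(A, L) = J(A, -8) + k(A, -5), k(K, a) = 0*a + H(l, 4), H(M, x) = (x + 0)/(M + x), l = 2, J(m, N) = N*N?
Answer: 65557/3 ≈ 21852.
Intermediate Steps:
J(m, N) = N²
H(M, x) = x/(M + x)
k(K, a) = ⅔ (k(K, a) = 0*a + 4/(2 + 4) = 0 + 4/6 = 0 + 4*(⅙) = 0 + ⅔ = ⅔)
d(A, L) = 194/3 (d(A, L) = (-8)² + ⅔ = 64 + ⅔ = 194/3)
45303 + (-23386 - d(-14, -109)) = 45303 + (-23386 - 1*194/3) = 45303 + (-23386 - 194/3) = 45303 - 70352/3 = 65557/3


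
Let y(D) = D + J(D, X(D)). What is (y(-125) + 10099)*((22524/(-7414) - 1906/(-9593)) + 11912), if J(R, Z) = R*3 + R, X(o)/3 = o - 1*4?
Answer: 4012283064407712/35561251 ≈ 1.1283e+8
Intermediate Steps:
X(o) = -12 + 3*o (X(o) = 3*(o - 1*4) = 3*(o - 4) = 3*(-4 + o) = -12 + 3*o)
J(R, Z) = 4*R (J(R, Z) = 3*R + R = 4*R)
y(D) = 5*D (y(D) = D + 4*D = 5*D)
(y(-125) + 10099)*((22524/(-7414) - 1906/(-9593)) + 11912) = (5*(-125) + 10099)*((22524/(-7414) - 1906/(-9593)) + 11912) = (-625 + 10099)*((22524*(-1/7414) - 1906*(-1/9593)) + 11912) = 9474*((-11262/3707 + 1906/9593) + 11912) = 9474*(-100970824/35561251 + 11912) = 9474*(423504651088/35561251) = 4012283064407712/35561251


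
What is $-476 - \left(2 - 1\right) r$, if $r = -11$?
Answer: $-465$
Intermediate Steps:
$-476 - \left(2 - 1\right) r = -476 - \left(2 - 1\right) \left(-11\right) = -476 - 1 \left(-11\right) = -476 - -11 = -476 + 11 = -465$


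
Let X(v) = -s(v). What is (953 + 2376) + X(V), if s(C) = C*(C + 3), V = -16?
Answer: 3121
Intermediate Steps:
s(C) = C*(3 + C)
X(v) = -v*(3 + v)
(953 + 2376) + X(V) = (953 + 2376) - 1*(-16)*(3 - 16) = 3329 - 1*(-16)*(-13) = 3329 - 208 = 3121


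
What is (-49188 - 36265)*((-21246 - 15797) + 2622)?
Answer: 2941377713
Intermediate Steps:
(-49188 - 36265)*((-21246 - 15797) + 2622) = -85453*(-37043 + 2622) = -85453*(-34421) = 2941377713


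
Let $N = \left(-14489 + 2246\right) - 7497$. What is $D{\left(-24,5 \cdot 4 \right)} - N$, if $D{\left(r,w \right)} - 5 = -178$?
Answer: $19567$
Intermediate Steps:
$D{\left(r,w \right)} = -173$ ($D{\left(r,w \right)} = 5 - 178 = -173$)
$N = -19740$ ($N = -12243 - 7497 = -19740$)
$D{\left(-24,5 \cdot 4 \right)} - N = -173 - -19740 = -173 + 19740 = 19567$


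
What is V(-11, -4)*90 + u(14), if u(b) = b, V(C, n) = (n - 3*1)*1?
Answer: -616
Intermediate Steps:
V(C, n) = -3 + n (V(C, n) = (n - 3)*1 = (-3 + n)*1 = -3 + n)
V(-11, -4)*90 + u(14) = (-3 - 4)*90 + 14 = -7*90 + 14 = -630 + 14 = -616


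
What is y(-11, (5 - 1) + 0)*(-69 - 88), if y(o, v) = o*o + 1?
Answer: -19154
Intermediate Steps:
y(o, v) = 1 + o² (y(o, v) = o² + 1 = 1 + o²)
y(-11, (5 - 1) + 0)*(-69 - 88) = (1 + (-11)²)*(-69 - 88) = (1 + 121)*(-157) = 122*(-157) = -19154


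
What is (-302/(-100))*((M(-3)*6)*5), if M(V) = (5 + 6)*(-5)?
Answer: -4983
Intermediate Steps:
M(V) = -55 (M(V) = 11*(-5) = -55)
(-302/(-100))*((M(-3)*6)*5) = (-302/(-100))*(-55*6*5) = (-302*(-1/100))*(-330*5) = (151/50)*(-1650) = -4983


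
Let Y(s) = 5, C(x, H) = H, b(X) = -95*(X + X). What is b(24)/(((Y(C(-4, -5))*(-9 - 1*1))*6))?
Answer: 76/5 ≈ 15.200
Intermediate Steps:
b(X) = -190*X
b(24)/(((Y(C(-4, -5))*(-9 - 1*1))*6)) = (-190*24)/(((5*(-9 - 1*1))*6)) = -4560*1/(30*(-9 - 1)) = -4560/((5*(-10))*6) = -4560/((-50*6)) = -4560/(-300) = -4560*(-1/300) = 76/5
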